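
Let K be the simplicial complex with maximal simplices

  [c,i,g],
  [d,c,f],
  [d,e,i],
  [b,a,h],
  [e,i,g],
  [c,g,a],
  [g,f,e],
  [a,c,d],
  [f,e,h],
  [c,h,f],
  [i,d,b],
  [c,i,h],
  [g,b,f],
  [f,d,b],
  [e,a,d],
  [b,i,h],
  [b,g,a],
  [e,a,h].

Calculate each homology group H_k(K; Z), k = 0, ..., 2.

Order the vertices as a < b < c < d < e < f < g < h < i. Listing each simplex with vertices in this order, K has dimension 2 with simplices:

  0-simplices (9): a, b, c, d, e, f, g, h, i
  1-simplices (27): ab, ac, ad, ae, ag, ah, bd, bf, bg, bh, bi, cd, cf, cg, ch, ci, de, df, di, ef, eg, eh, ei, fg, fh, gi, hi
  2-simplices (18): abg, abh, acd, acg, ade, aeh, bdf, bdi, bfg, bhi, cdf, cfh, cgi, chi, dei, efg, efh, egi

Hence C_0 ≅ Z^9, C_1 ≅ Z^27, C_2 ≅ Z^18.

Boundary ∂_1: C_1 → C_0 maps an edge to its endpoints' difference, ∂[p,q] = q − p.
As a 9×27 matrix over Z this has rank 8, with invariant factors (1,1,1,1,1,1,1,1).

Boundary ∂_2: C_2 → C_1 maps a triangle to the signed sum of its edges. For instance
  ∂cgi = gi − ci + cg,
  ∂acg = cg − ag + ac.
As a 27×18 matrix over Z this has rank 17, with invariant factors (1,1,1,1,1,1,1,1,1,1,1,1,1,1,1,1,1).

Reading off H_k = ker ∂_k / im ∂_{k+1}:

  H_0: rank C_0 − rank ∂_1 = 9 − 8 = 1, and the invariant factors of ∂_1 are all 1, so H_0 ≅ Z.
  H_1: rank ker ∂_1 − rank ∂_2 = (27 − 8) − 17 = 2, and the invariant factors of ∂_2 are all 1, so H_1 ≅ Z^2.
  H_2: rank ker ∂_2 − rank ∂_3 = (18 − 17) − 0 = 1, and there is no ∂_3, so H_2 ≅ Z.

H_0 ≅ Z,  H_1 ≅ Z^2,  H_2 ≅ Z.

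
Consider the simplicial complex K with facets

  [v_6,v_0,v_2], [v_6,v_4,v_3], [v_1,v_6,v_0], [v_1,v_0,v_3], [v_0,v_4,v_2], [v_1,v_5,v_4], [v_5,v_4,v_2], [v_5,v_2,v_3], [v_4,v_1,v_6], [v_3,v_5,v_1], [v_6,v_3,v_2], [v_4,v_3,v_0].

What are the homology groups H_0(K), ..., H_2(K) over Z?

H_0 ≅ Z,  H_1 ≅ Z/2Z,  H_2 = 0.

We work with the vertex ordering v_0 < v_1 < v_2 < v_3 < v_4 < v_5 < v_6. The simplices of K, each written with vertices in increasing order, are:

  0-simplices (7): [v_0], [v_1], [v_2], [v_3], [v_4], [v_5], [v_6]
  1-simplices (18): (18 of them)
  2-simplices (12): (12 of them)

so the chain groups are C_0 ≅ Z^7, C_1 ≅ Z^18, C_2 ≅ Z^12.

Boundary ∂_1: C_1 → C_0 is given by ∂[p,q] = [q] − [p]. For instance
  ∂[v_3,v_5] = [v_5] − [v_3].
As a 7×18 matrix over Z this has rank 6, with invariant factors (1,1,1,1,1,1).

The boundary map ∂_2: C_2 → C_1 maps a triangle to the signed sum of its edges. For instance
  ∂[v_1,v_3,v_5] = [v_3,v_5] − [v_1,v_5] + [v_1,v_3],
  ∂[v_0,v_2,v_6] = [v_2,v_6] − [v_0,v_6] + [v_0,v_2].
The 18×12 boundary matrix has rank 12 and Smith normal form diag(1,1,1,1,1,1,1,1,1,1,1,2).

Now H_k = ker ∂_k / im ∂_{k+1}, so:

  H_0: rank C_0 − rank ∂_1 = 7 − 6 = 1, and the invariant factors of ∂_1 are all 1, so H_0 ≅ Z.
  H_1: rank ker ∂_1 − rank ∂_2 = (18 − 6) − 12 = 0, and ∂_2 has invariant factor 2 > 1, so H_1 ≅ Z/2Z.
  H_2: rank ker ∂_2 − rank ∂_3 = (12 − 12) − 0 = 0, and there is no ∂_3, so H_2 ≅ 0.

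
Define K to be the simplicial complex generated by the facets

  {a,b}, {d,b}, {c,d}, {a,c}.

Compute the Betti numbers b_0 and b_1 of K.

Fix the vertex order a < b < c < d and write every simplex with vertices in increasing order. Then dim K = 1 and the simplices of K are:

  0-simplices (4): a, b, c, d
  1-simplices (4): ab, ac, bd, cd

so the chain groups are C_0 ≅ Z^4, C_1 ≅ Z^4.

The boundary map ∂_1: C_1 → C_0 is given by ∂[p,q] = [q] − [p]. For instance
  ∂ab = b − a.
The 4×4 boundary matrix has rank 3 and Smith normal form diag(1,1,1).

Now H_k = ker ∂_k / im ∂_{k+1}, so:

  H_0: rank C_0 − rank ∂_1 = 4 − 3 = 1, and the invariant factors of ∂_1 are all 1, so H_0 ≅ Z.
  H_1: rank ker ∂_1 − rank ∂_2 = (4 − 3) − 0 = 1, and there is no ∂_2, so H_1 ≅ Z.

Hence the Betti numbers are b_0 = 1, b_1 = 1.

b_0 = 1, b_1 = 1.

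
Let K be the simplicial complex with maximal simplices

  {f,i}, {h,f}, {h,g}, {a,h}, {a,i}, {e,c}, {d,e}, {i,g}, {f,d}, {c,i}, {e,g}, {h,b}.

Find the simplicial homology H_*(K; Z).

Order the vertices as a < b < c < d < e < f < g < h < i. Listing each simplex with vertices in this order, K has dimension 1 with simplices:

  0-simplices (9): a, b, c, d, e, f, g, h, i
  1-simplices (12): ah, ai, bh, ce, ci, de, df, eg, fh, fi, gh, gi

giving chain groups C_0 ≅ Z^9, C_1 ≅ Z^12.

∂_1: C_1 → C_0 is given by ∂[p,q] = [q] − [p].
The resulting 9×12 matrix has rank 8, and its Smith normal form has invariant factors (1,1,1,1,1,1,1,1).

Now H_k = ker ∂_k / im ∂_{k+1}, so:

  H_0: rank C_0 − rank ∂_1 = 9 − 8 = 1, and the invariant factors of ∂_1 are all 1, so H_0 = Z.
  H_1: rank ker ∂_1 − rank ∂_2 = (12 − 8) − 0 = 4, and there is no ∂_2, so H_1 = Z^4.

H_0 ≅ Z,  H_1 ≅ Z^4.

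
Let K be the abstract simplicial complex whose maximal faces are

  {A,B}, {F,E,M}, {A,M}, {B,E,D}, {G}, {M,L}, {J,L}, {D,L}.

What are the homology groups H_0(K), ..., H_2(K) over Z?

H_0 = Z^2,  H_1 = Z^2,  H_2 = 0.

Order the vertices as A < B < D < E < F < G < J < L < M. Listing each simplex with vertices in this order, K has dimension 2 with simplices:

  0-simplices (9): A, B, D, E, F, G, J, L, M
  1-simplices (11): AB, AM, BD, BE, DE, DL, EF, EM, FM, JL, LM
  2-simplices (2): BDE, EFM

Hence C_0 ≅ Z^9, C_1 ≅ Z^11, C_2 ≅ Z^2.

The boundary map ∂_1: C_1 → C_0 sends each edge [p,q] (with p < q) to q − p. For instance
  ∂JL = L − J.
This gives a 9×11 integer matrix of rank 7; reducing to Smith normal form yields diagonal entries (1,1,1,1,1,1,1).

The boundary map ∂_2: C_2 → C_1 maps a triangle to the signed sum of its edges. For instance
  ∂EFM = FM − EM + EF,
  ∂BDE = DE − BE + BD.
As a 11×2 matrix over Z this has rank 2, with invariant factors (1,1).

Reading off H_k = ker ∂_k / im ∂_{k+1}:

  H_0: rank C_0 − rank ∂_1 = 9 − 7 = 2, and the invariant factors of ∂_1 are all 1, so H_0 ≅ Z^2.
  H_1: rank ker ∂_1 − rank ∂_2 = (11 − 7) − 2 = 2, and the invariant factors of ∂_2 are all 1, so H_1 ≅ Z^2.
  H_2: rank ker ∂_2 − rank ∂_3 = (2 − 2) − 0 = 0, and there is no ∂_3, so H_2 ≅ 0.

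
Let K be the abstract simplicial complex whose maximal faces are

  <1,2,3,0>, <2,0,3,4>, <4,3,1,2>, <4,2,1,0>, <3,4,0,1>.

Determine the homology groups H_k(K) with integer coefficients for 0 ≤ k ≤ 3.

H_0 = Z,  H_1 = 0,  H_2 = 0,  H_3 = Z.

Order the vertices as 0 < 1 < 2 < 3 < 4. Listing each simplex with vertices in this order, K has dimension 3 with simplices:

  0-simplices (5): [0], [1], [2], [3], [4]
  1-simplices (10): [0,1], [0,2], [0,3], [0,4], [1,2], [1,3], [1,4], [2,3], [2,4], [3,4]
  2-simplices (10): [0,1,2], [0,1,3], [0,1,4], [0,2,3], [0,2,4], [0,3,4], [1,2,3], [1,2,4], [1,3,4], [2,3,4]
  3-simplices (5): [0,1,2,3], [0,1,2,4], [0,1,3,4], [0,2,3,4], [1,2,3,4]

so the chain groups are C_0 ≅ Z^5, C_1 ≅ Z^10, C_2 ≅ Z^10, C_3 ≅ Z^5.

∂_1: C_1 → C_0 sends each edge [p,q] (with p < q) to q − p. For instance
  ∂[3,4] = [4] − [3].
This gives a 5×10 integer matrix of rank 4; reducing to Smith normal form yields diagonal entries (1,1,1,1).

Boundary ∂_2: C_2 → C_1 acts by ∂[p,q,r] = [q,r] − [p,r] + [p,q]. For instance
  ∂[0,1,3] = [1,3] − [0,3] + [0,1],
  ∂[1,3,4] = [3,4] − [1,4] + [1,3].
The 10×10 boundary matrix has rank 6 and Smith normal form diag(1,1,1,1,1,1).

Boundary ∂_3: C_3 → C_2 sends each 3-simplex σ to the alternating sum Σ_i (−1)^i (σ with its i-th vertex removed). For instance
  ∂[0,1,2,3] = [1,2,3] − [0,2,3] + [0,1,3] − [0,1,2],
  ∂[0,1,2,4] = [1,2,4] − [0,2,4] + [0,1,4] − [0,1,2].
The 10×5 boundary matrix has rank 4 and Smith normal form diag(1,1,1,1).

Now H_k = ker ∂_k / im ∂_{k+1}, so:

  H_0: rank C_0 − rank ∂_1 = 5 − 4 = 1, and the invariant factors of ∂_1 are all 1, so H_0 ≅ Z.
  H_1: rank ker ∂_1 − rank ∂_2 = (10 − 4) − 6 = 0, and the invariant factors of ∂_2 are all 1, so H_1 ≅ 0.
  H_2: rank ker ∂_2 − rank ∂_3 = (10 − 6) − 4 = 0, and the invariant factors of ∂_3 are all 1, so H_2 ≅ 0.
  H_3: rank ker ∂_3 − rank ∂_4 = (5 − 4) − 0 = 1, and there is no ∂_4, so H_3 ≅ Z.

As a check, the Euler characteristic is 5 − 10 + 10 − 5 = 0, which agrees with 1 − 0 + 0 − 1 = 0.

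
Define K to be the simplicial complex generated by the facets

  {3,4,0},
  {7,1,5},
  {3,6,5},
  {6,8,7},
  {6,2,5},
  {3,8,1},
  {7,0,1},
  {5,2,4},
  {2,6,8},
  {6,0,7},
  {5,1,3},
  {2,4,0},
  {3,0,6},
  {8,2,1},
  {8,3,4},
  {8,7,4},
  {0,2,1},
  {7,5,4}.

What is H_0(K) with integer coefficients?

Order the vertices as 0 < 1 < 2 < 3 < 4 < 5 < 6 < 7 < 8. Listing each simplex with vertices in this order, K has dimension 2 with simplices:

  0-simplices (9): [0], [1], [2], [3], [4], [5], [6], [7], [8]
  1-simplices (27): (27 of them)
  2-simplices (18): [0,1,2], [0,1,7], [0,2,4], [0,3,4], [0,3,6], [0,6,7], [1,2,8], [1,3,5], [1,3,8], [1,5,7], [2,4,5], [2,5,6], [2,6,8], [3,4,8], [3,5,6], [4,5,7], [4,7,8], [6,7,8]

giving chain groups C_0 ≅ Z^9, C_1 ≅ Z^27, C_2 ≅ Z^18.

∂_1: C_1 → C_0 sends each edge [p,q] (with p < q) to q − p. For instance
  ∂[6,8] = [8] − [6].
The 9×27 boundary matrix has rank 8 and Smith normal form diag(1,1,1,1,1,1,1,1).

∂_2: C_2 → C_1 maps a triangle to the signed sum of its edges. For instance
  ∂[1,2,8] = [2,8] − [1,8] + [1,2],
  ∂[2,4,5] = [4,5] − [2,5] + [2,4].
As a 27×18 matrix over Z this has rank 17, with invariant factors (1,1,1,1,1,1,1,1,1,1,1,1,1,1,1,1,1).

From H_k ≅ ker(∂_k) / im(∂_{k+1}) we obtain:

  H_0: rank C_0 − rank ∂_1 = 9 − 8 = 1, and the invariant factors of ∂_1 are all 1, so H_0 ≅ Z.

(K is a triangulation of the torus T^2.)

H_0 ≅ Z.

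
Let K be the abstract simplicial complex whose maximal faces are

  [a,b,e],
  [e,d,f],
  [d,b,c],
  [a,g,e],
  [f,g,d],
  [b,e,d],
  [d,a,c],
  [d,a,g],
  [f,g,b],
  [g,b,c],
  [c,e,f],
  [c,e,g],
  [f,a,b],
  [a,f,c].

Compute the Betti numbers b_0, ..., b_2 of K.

Order the vertices as a < b < c < d < e < f < g. Listing each simplex with vertices in this order, K has dimension 2 with simplices:

  0-simplices (7): a, b, c, d, e, f, g
  1-simplices (21): ab, ac, ad, ae, af, ag, bc, bd, be, bf, bg, cd, ce, cf, cg, de, df, dg, ef, eg, fg
  2-simplices (14): abe, abf, acd, acf, adg, aeg, bcd, bcg, bde, bfg, cef, ceg, def, dfg

so the chain groups are C_0 ≅ Z^7, C_1 ≅ Z^21, C_2 ≅ Z^14.

Boundary ∂_1: C_1 → C_0 maps an edge to its endpoints' difference, ∂[p,q] = q − p. For instance
  ∂cd = d − c.
As a 7×21 matrix over Z this has rank 6, with invariant factors (1,1,1,1,1,1).

Boundary ∂_2: C_2 → C_1 acts by ∂[p,q,r] = [q,r] − [p,r] + [p,q]. For instance
  ∂bde = de − be + bd,
  ∂cef = ef − cf + ce.
This gives a 21×14 integer matrix of rank 13; reducing to Smith normal form yields diagonal entries (1,1,1,1,1,1,1,1,1,1,1,1,1).

Computing H_k = (kernel of ∂_k) / (image of ∂_{k+1}):

  H_0: rank C_0 − rank ∂_1 = 7 − 6 = 1, and the invariant factors of ∂_1 are all 1, so H_0 ≅ Z.
  H_1: rank ker ∂_1 − rank ∂_2 = (21 − 6) − 13 = 2, and the invariant factors of ∂_2 are all 1, so H_1 ≅ Z^2.
  H_2: rank ker ∂_2 − rank ∂_3 = (14 − 13) − 0 = 1, and there is no ∂_3, so H_2 ≅ Z.

As a check, the Euler characteristic is 7 − 21 + 14 = 0, which agrees with 1 − 2 + 1 = 0.
(K is a triangulation of the torus T^2.)

Hence the Betti numbers are b_0 = 1, b_1 = 2, b_2 = 1.

b_0 = 1, b_1 = 2, b_2 = 1.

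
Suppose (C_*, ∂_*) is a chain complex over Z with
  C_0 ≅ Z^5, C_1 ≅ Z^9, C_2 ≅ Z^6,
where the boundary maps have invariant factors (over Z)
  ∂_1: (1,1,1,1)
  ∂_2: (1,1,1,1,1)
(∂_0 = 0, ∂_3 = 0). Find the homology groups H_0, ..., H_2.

H_0: b_0 = 5 − 0 − 4 = 1; torsion from ∂_1 factors > 1: none. So H_0 = Z.
H_1: b_1 = 9 − 4 − 5 = 0; torsion from ∂_2 factors > 1: none. So H_1 = 0.
H_2: b_2 = 6 − 5 − 0 = 1; torsion from ∂_3 factors > 1: none. So H_2 = Z.

H_0 = Z,  H_1 = 0,  H_2 = Z.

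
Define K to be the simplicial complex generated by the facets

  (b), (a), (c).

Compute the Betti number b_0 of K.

b_0 = 3.

Fix the vertex order a < b < c and write every simplex with vertices in increasing order. Then dim K = 0 and the simplices of K are:

  0-simplices (3): a, b, c

so the chain groups are C_0 ≅ Z^3.

Computing H_k = (kernel of ∂_k) / (image of ∂_{k+1}):

  H_0: rank C_0 − rank ∂_1 = 3 − 0 = 3, and there is no ∂_1, so H_0 ≅ Z^3.

(K is a triangulation of a set of 3 points.)

Hence the Betti numbers are b_0 = 3.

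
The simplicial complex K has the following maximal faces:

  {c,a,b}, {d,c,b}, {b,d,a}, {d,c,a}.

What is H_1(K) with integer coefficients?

We work with the vertex ordering a < b < c < d. The simplices of K, each written with vertices in increasing order, are:

  0-simplices (4): a, b, c, d
  1-simplices (6): ab, ac, ad, bc, bd, cd
  2-simplices (4): abc, abd, acd, bcd

so the chain groups are C_0 ≅ Z^4, C_1 ≅ Z^6, C_2 ≅ Z^4.

Boundary ∂_1: C_1 → C_0 maps an edge to its endpoints' difference, ∂[p,q] = q − p. For instance
  ∂ab = b − a.
The 4×6 boundary matrix has rank 3 and Smith normal form diag(1,1,1).

The boundary map ∂_2: C_2 → C_1 acts by ∂[p,q,r] = [q,r] − [p,r] + [p,q]. For instance
  ∂bcd = cd − bd + bc,
  ∂abd = bd − ad + ab.
As a 6×4 matrix over Z this has rank 3, with invariant factors (1,1,1).

Now H_k = ker ∂_k / im ∂_{k+1}, so:

  H_1: rank ker ∂_1 − rank ∂_2 = (6 − 3) − 3 = 0, and the invariant factors of ∂_2 are all 1, so H_1 ≅ 0.

H_1 ≅ 0.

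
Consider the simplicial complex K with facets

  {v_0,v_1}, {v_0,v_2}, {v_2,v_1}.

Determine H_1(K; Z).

Order the vertices as v_0 < v_1 < v_2. Listing each simplex with vertices in this order, K has dimension 1 with simplices:

  0-simplices (3): [v_0], [v_1], [v_2]
  1-simplices (3): [v_0,v_1], [v_0,v_2], [v_1,v_2]

giving chain groups C_0 ≅ Z^3, C_1 ≅ Z^3.

Boundary ∂_1: C_1 → C_0 is given by ∂[p,q] = [q] − [p]. For instance
  ∂[v_0,v_1] = [v_1] − [v_0].
The 3×3 boundary matrix has rank 2 and Smith normal form diag(1,1).

Now H_k = ker ∂_k / im ∂_{k+1}, so:

  H_1: rank ker ∂_1 − rank ∂_2 = (3 − 2) − 0 = 1, and there is no ∂_2, so H_1 = Z.

H_1 = Z.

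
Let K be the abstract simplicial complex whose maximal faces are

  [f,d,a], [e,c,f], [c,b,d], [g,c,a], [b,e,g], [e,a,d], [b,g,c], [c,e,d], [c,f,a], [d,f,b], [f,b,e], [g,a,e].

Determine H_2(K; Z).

Order the vertices as a < b < c < d < e < f < g. Listing each simplex with vertices in this order, K has dimension 2 with simplices:

  0-simplices (7): a, b, c, d, e, f, g
  1-simplices (18): ac, ad, ae, af, ag, bc, bd, be, bf, bg, cd, ce, cf, cg, de, df, ef, eg
  2-simplices (12): acf, acg, ade, adf, aeg, bcd, bcg, bdf, bef, beg, cde, cef

Hence C_0 ≅ Z^7, C_1 ≅ Z^18, C_2 ≅ Z^12.

The boundary map ∂_1: C_1 → C_0 is given by ∂[p,q] = [q] − [p].
This gives a 7×18 integer matrix of rank 6; reducing to Smith normal form yields diagonal entries (1,1,1,1,1,1).

Boundary ∂_2: C_2 → C_1 sends each 2-simplex [p,q,r] to [q,r] − [p,r] + [p,q]. For instance
  ∂cef = ef − cf + ce,
  ∂acf = cf − af + ac.
The 18×12 boundary matrix has rank 12 and Smith normal form diag(1,1,1,1,1,1,1,1,1,1,1,2).

Computing H_k = (kernel of ∂_k) / (image of ∂_{k+1}):

  H_2: rank ker ∂_2 − rank ∂_3 = (12 − 12) − 0 = 0, and there is no ∂_3, so H_2 ≅ 0.

H_2 = 0.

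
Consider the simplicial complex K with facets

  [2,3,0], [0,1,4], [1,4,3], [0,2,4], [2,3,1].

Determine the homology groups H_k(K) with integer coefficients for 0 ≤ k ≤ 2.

H_0 = Z,  H_1 = Z,  H_2 = 0.

K has 5 vertices, 10 edges, 5 triangles.
rank ∂_0 = 0, rank ∂_1 = 4 ⇒ b_0 = 5 − 0 − 4 = 1; all invariant factors of ∂_1 are 1 so no torsion. So H_0 = Z.
rank ∂_1 = 4, rank ∂_2 = 5 ⇒ b_1 = 10 − 4 − 5 = 1; all invariant factors of ∂_2 are 1 so no torsion. So H_1 = Z.
rank ∂_2 = 5, rank ∂_3 = 0 ⇒ b_2 = 5 − 5 − 0 = 0. So H_2 = 0.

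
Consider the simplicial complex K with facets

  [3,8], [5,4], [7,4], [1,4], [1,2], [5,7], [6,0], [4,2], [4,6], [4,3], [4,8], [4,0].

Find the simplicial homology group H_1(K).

Take the total order 0 < 1 < 2 < 3 < 4 < 5 < 6 < 7 < 8 on the vertex set. Then K (dimension 1) consists of the simplices:

  0-simplices (9): [0], [1], [2], [3], [4], [5], [6], [7], [8]
  1-simplices (12): [0,4], [0,6], [1,2], [1,4], [2,4], [3,4], [3,8], [4,5], [4,6], [4,7], [4,8], [5,7]

Hence C_0 ≅ Z^9, C_1 ≅ Z^12.

The boundary map ∂_1: C_1 → C_0 maps an edge to its endpoints' difference, ∂[p,q] = q − p. For instance
  ∂[3,4] = [4] − [3].
The resulting 9×12 matrix has rank 8, and its Smith normal form has invariant factors (1,1,1,1,1,1,1,1).

Reading off H_k = ker ∂_k / im ∂_{k+1}:

  H_1: rank ker ∂_1 − rank ∂_2 = (12 − 8) − 0 = 4, and there is no ∂_2, so H_1 = Z^4.

H_1 = Z^4.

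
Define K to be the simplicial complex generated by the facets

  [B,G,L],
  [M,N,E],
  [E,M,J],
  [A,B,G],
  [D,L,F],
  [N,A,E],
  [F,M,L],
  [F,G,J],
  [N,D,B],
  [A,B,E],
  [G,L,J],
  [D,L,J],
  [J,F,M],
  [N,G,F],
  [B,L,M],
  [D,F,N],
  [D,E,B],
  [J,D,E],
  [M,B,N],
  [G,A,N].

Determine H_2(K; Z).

H_2 ≅ 0.

K has 10 vertices, 30 edges, 20 triangles.
rank ∂_2 = 20, rank ∂_3 = 0 ⇒ b_2 = 20 − 20 − 0 = 0. So H_2 = 0.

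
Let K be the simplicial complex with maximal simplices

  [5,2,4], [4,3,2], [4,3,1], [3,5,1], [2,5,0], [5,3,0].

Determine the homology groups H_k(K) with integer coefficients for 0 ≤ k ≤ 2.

H_0 = Z,  H_1 = Z,  H_2 = 0.

Take the total order 0 < 1 < 2 < 3 < 4 < 5 on the vertex set. Then K (dimension 2) consists of the simplices:

  0-simplices (6): [0], [1], [2], [3], [4], [5]
  1-simplices (12): [0,2], [0,3], [0,5], [1,3], [1,4], [1,5], [2,3], [2,4], [2,5], [3,4], [3,5], [4,5]
  2-simplices (6): [0,2,5], [0,3,5], [1,3,4], [1,3,5], [2,3,4], [2,4,5]

Hence C_0 ≅ Z^6, C_1 ≅ Z^12, C_2 ≅ Z^6.

The boundary map ∂_1: C_1 → C_0 sends each edge [p,q] (with p < q) to q − p.
As a 6×12 matrix over Z this has rank 5, with invariant factors (1,1,1,1,1).

∂_2: C_2 → C_1 sends each 2-simplex [p,q,r] to [q,r] − [p,r] + [p,q]. For instance
  ∂[2,4,5] = [4,5] − [2,5] + [2,4],
  ∂[2,3,4] = [3,4] − [2,4] + [2,3].
The 12×6 boundary matrix has rank 6 and Smith normal form diag(1,1,1,1,1,1).

From H_k ≅ ker(∂_k) / im(∂_{k+1}) we obtain:

  H_0: rank C_0 − rank ∂_1 = 6 − 5 = 1, and the invariant factors of ∂_1 are all 1, so H_0 ≅ Z.
  H_1: rank ker ∂_1 − rank ∂_2 = (12 − 5) − 6 = 1, and the invariant factors of ∂_2 are all 1, so H_1 ≅ Z.
  H_2: rank ker ∂_2 − rank ∂_3 = (6 − 6) − 0 = 0, and there is no ∂_3, so H_2 ≅ 0.

As a check, the Euler characteristic is 6 − 12 + 6 = 0, which agrees with 1 − 1 + 0 = 0.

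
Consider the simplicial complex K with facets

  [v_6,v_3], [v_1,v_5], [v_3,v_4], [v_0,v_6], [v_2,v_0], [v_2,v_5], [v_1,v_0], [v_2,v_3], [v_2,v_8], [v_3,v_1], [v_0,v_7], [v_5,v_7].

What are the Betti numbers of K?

K has 9 vertices, 12 edges.
rank ∂_0 = 0, rank ∂_1 = 8 ⇒ b_0 = 9 − 0 − 8 = 1; all invariant factors of ∂_1 are 1 so no torsion. So H_0 = Z.
rank ∂_1 = 8, rank ∂_2 = 0 ⇒ b_1 = 12 − 8 − 0 = 4. So H_1 = Z^4.

b_0 = 1, b_1 = 4.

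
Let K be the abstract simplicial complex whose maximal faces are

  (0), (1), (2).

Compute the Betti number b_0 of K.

b_0 = 3.

Fix the vertex order 0 < 1 < 2 and write every simplex with vertices in increasing order. Then dim K = 0 and the simplices of K are:

  0-simplices (3): [0], [1], [2]

giving chain groups C_0 ≅ Z^3.

From H_k ≅ ker(∂_k) / im(∂_{k+1}) we obtain:

  H_0: rank C_0 − rank ∂_1 = 3 − 0 = 3, and there is no ∂_1, so H_0 ≅ Z^3.

Hence the Betti numbers are b_0 = 3.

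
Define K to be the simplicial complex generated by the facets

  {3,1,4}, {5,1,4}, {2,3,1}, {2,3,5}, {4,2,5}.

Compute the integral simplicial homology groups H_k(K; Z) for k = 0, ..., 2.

H_0 ≅ Z,  H_1 ≅ Z,  H_2 = 0.

Fix the vertex order 1 < 2 < 3 < 4 < 5 and write every simplex with vertices in increasing order. Then dim K = 2 and the simplices of K are:

  0-simplices (5): [1], [2], [3], [4], [5]
  1-simplices (10): [1,2], [1,3], [1,4], [1,5], [2,3], [2,4], [2,5], [3,4], [3,5], [4,5]
  2-simplices (5): [1,2,3], [1,3,4], [1,4,5], [2,3,5], [2,4,5]

Hence C_0 ≅ Z^5, C_1 ≅ Z^10, C_2 ≅ Z^5.

Boundary ∂_1: C_1 → C_0 maps an edge to its endpoints' difference, ∂[p,q] = q − p.
This gives a 5×10 integer matrix of rank 4; reducing to Smith normal form yields diagonal entries (1,1,1,1).

∂_2: C_2 → C_1 sends each 2-simplex [p,q,r] to [q,r] − [p,r] + [p,q]. For instance
  ∂[1,4,5] = [4,5] − [1,5] + [1,4],
  ∂[2,3,5] = [3,5] − [2,5] + [2,3].
The resulting 10×5 matrix has rank 5, and its Smith normal form has invariant factors (1,1,1,1,1).

Now H_k = ker ∂_k / im ∂_{k+1}, so:

  H_0: rank C_0 − rank ∂_1 = 5 − 4 = 1, and the invariant factors of ∂_1 are all 1, so H_0 ≅ Z.
  H_1: rank ker ∂_1 − rank ∂_2 = (10 − 4) − 5 = 1, and the invariant factors of ∂_2 are all 1, so H_1 ≅ Z.
  H_2: rank ker ∂_2 − rank ∂_3 = (5 − 5) − 0 = 0, and there is no ∂_3, so H_2 ≅ 0.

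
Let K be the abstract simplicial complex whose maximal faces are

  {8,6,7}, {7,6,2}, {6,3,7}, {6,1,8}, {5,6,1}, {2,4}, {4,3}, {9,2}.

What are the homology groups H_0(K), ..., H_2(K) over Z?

K has 9 vertices, 14 edges, 5 triangles.
rank ∂_0 = 0, rank ∂_1 = 8 ⇒ b_0 = 9 − 0 − 8 = 1; all invariant factors of ∂_1 are 1 so no torsion. So H_0 ≅ Z.
rank ∂_1 = 8, rank ∂_2 = 5 ⇒ b_1 = 14 − 8 − 5 = 1; all invariant factors of ∂_2 are 1 so no torsion. So H_1 ≅ Z.
rank ∂_2 = 5, rank ∂_3 = 0 ⇒ b_2 = 5 − 5 − 0 = 0. So H_2 ≅ 0.

H_0 = Z,  H_1 = Z,  H_2 = 0.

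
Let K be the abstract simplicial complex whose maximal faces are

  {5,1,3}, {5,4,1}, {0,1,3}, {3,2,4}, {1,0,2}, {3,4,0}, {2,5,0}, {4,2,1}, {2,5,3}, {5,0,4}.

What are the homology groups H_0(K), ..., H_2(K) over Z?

H_0 = Z,  H_1 = Z/2,  H_2 = 0.

Take the total order 0 < 1 < 2 < 3 < 4 < 5 on the vertex set. Then K (dimension 2) consists of the simplices:

  0-simplices (6): [0], [1], [2], [3], [4], [5]
  1-simplices (15): [0,1], [0,2], [0,3], [0,4], [0,5], [1,2], [1,3], [1,4], [1,5], [2,3], [2,4], [2,5], [3,4], [3,5], [4,5]
  2-simplices (10): [0,1,2], [0,1,3], [0,2,5], [0,3,4], [0,4,5], [1,2,4], [1,3,5], [1,4,5], [2,3,4], [2,3,5]

Hence C_0 ≅ Z^6, C_1 ≅ Z^15, C_2 ≅ Z^10.

Boundary ∂_1: C_1 → C_0 maps an edge to its endpoints' difference, ∂[p,q] = q − p.
As a 6×15 matrix over Z this has rank 5, with invariant factors (1,1,1,1,1).

Boundary ∂_2: C_2 → C_1 sends each 2-simplex [p,q,r] to [q,r] − [p,r] + [p,q]. For instance
  ∂[0,1,3] = [1,3] − [0,3] + [0,1],
  ∂[1,3,5] = [3,5] − [1,5] + [1,3].
As a 15×10 matrix over Z this has rank 10, with invariant factors (1,1,1,1,1,1,1,1,1,2).

Reading off H_k = ker ∂_k / im ∂_{k+1}:

  H_0: rank C_0 − rank ∂_1 = 6 − 5 = 1, and the invariant factors of ∂_1 are all 1, so H_0 = Z.
  H_1: rank ker ∂_1 − rank ∂_2 = (15 − 5) − 10 = 0, and ∂_2 has invariant factor 2 > 1, so H_1 = Z/2.
  H_2: rank ker ∂_2 − rank ∂_3 = (10 − 10) − 0 = 0, and there is no ∂_3, so H_2 = 0.

As a check, the Euler characteristic is 6 − 15 + 10 = 1, which agrees with 1 − 0 + 0 = 1.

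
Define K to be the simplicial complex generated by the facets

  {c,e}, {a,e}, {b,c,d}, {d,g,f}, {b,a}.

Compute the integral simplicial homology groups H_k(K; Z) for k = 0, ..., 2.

H_0 ≅ Z,  H_1 ≅ Z,  H_2 = 0.

Take the total order a < b < c < d < e < f < g on the vertex set. Then K (dimension 2) consists of the simplices:

  0-simplices (7): a, b, c, d, e, f, g
  1-simplices (9): ab, ae, bc, bd, cd, ce, df, dg, fg
  2-simplices (2): bcd, dfg

so the chain groups are C_0 ≅ Z^7, C_1 ≅ Z^9, C_2 ≅ Z^2.

Boundary ∂_1: C_1 → C_0 maps an edge to its endpoints' difference, ∂[p,q] = q − p. For instance
  ∂df = f − d.
This gives a 7×9 integer matrix of rank 6; reducing to Smith normal form yields diagonal entries (1,1,1,1,1,1).

∂_2: C_2 → C_1 acts by ∂[p,q,r] = [q,r] − [p,r] + [p,q]. For instance
  ∂dfg = fg − dg + df,
  ∂bcd = cd − bd + bc.
As a 9×2 matrix over Z this has rank 2, with invariant factors (1,1).

Computing H_k = (kernel of ∂_k) / (image of ∂_{k+1}):

  H_0: rank C_0 − rank ∂_1 = 7 − 6 = 1, and the invariant factors of ∂_1 are all 1, so H_0 = Z.
  H_1: rank ker ∂_1 − rank ∂_2 = (9 − 6) − 2 = 1, and the invariant factors of ∂_2 are all 1, so H_1 = Z.
  H_2: rank ker ∂_2 − rank ∂_3 = (2 − 2) − 0 = 0, and there is no ∂_3, so H_2 = 0.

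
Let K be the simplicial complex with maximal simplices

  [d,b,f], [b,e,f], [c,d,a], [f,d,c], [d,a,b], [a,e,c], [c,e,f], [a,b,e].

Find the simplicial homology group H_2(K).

H_2 = Z.

Take the total order a < b < c < d < e < f on the vertex set. Then K (dimension 2) consists of the simplices:

  0-simplices (6): a, b, c, d, e, f
  1-simplices (12): ab, ac, ad, ae, bd, be, bf, cd, ce, cf, df, ef
  2-simplices (8): abd, abe, acd, ace, bdf, bef, cdf, cef

so the chain groups are C_0 ≅ Z^6, C_1 ≅ Z^12, C_2 ≅ Z^8.

Boundary ∂_1: C_1 → C_0 sends each edge [p,q] (with p < q) to q − p.
The resulting 6×12 matrix has rank 5, and its Smith normal form has invariant factors (1,1,1,1,1).

The boundary map ∂_2: C_2 → C_1 acts by ∂[p,q,r] = [q,r] − [p,r] + [p,q]. For instance
  ∂bdf = df − bf + bd,
  ∂cdf = df − cf + cd.
As a 12×8 matrix over Z this has rank 7, with invariant factors (1,1,1,1,1,1,1).

Computing H_k = (kernel of ∂_k) / (image of ∂_{k+1}):

  H_2: rank ker ∂_2 − rank ∂_3 = (8 − 7) − 0 = 1, and there is no ∂_3, so H_2 ≅ Z.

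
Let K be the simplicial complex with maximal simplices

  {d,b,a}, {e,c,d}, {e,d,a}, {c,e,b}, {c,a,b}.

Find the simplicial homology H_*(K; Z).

Fix the vertex order a < b < c < d < e and write every simplex with vertices in increasing order. Then dim K = 2 and the simplices of K are:

  0-simplices (5): a, b, c, d, e
  1-simplices (10): ab, ac, ad, ae, bc, bd, be, cd, ce, de
  2-simplices (5): abc, abd, ade, bce, cde

Hence C_0 ≅ Z^5, C_1 ≅ Z^10, C_2 ≅ Z^5.

Boundary ∂_1: C_1 → C_0 is given by ∂[p,q] = [q] − [p]. For instance
  ∂de = e − d.
This gives a 5×10 integer matrix of rank 4; reducing to Smith normal form yields diagonal entries (1,1,1,1).

∂_2: C_2 → C_1 acts by ∂[p,q,r] = [q,r] − [p,r] + [p,q]. For instance
  ∂cde = de − ce + cd,
  ∂bce = ce − be + bc.
The resulting 10×5 matrix has rank 5, and its Smith normal form has invariant factors (1,1,1,1,1).

Computing H_k = (kernel of ∂_k) / (image of ∂_{k+1}):

  H_0: rank C_0 − rank ∂_1 = 5 − 4 = 1, and the invariant factors of ∂_1 are all 1, so H_0 = Z.
  H_1: rank ker ∂_1 − rank ∂_2 = (10 − 4) − 5 = 1, and the invariant factors of ∂_2 are all 1, so H_1 = Z.
  H_2: rank ker ∂_2 − rank ∂_3 = (5 − 5) − 0 = 0, and there is no ∂_3, so H_2 = 0.

(K is a triangulation of the Möbius band.)

H_0 = Z,  H_1 = Z,  H_2 = 0.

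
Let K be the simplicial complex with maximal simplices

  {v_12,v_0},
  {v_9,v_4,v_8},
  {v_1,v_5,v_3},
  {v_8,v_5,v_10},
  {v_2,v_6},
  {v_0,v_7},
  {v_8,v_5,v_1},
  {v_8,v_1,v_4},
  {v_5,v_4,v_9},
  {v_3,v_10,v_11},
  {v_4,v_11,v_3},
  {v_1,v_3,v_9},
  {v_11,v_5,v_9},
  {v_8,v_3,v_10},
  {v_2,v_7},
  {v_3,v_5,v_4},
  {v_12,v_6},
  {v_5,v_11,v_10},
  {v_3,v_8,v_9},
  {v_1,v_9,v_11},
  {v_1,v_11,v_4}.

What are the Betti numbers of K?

b_0 = 2, b_1 = 3, b_2 = 1.

Take the total order v_0 < v_1 < v_2 < v_3 < v_4 < v_5 < v_6 < v_7 < v_8 < v_9 < v_10 < v_11 < v_12 on the vertex set. Then K (dimension 2) consists of the simplices:

  0-simplices (13): [v_0], [v_1], [v_2], [v_3], [v_4], [v_5], [v_6], [v_7], [v_8], [v_9], [v_10], [v_11], [v_12]
  1-simplices (29): (29 of them)
  2-simplices (16): (16 of them)

giving chain groups C_0 ≅ Z^13, C_1 ≅ Z^29, C_2 ≅ Z^16.

The boundary map ∂_1: C_1 → C_0 sends each edge [p,q] (with p < q) to q − p.
The 13×29 boundary matrix has rank 11 and Smith normal form diag(1,1,1,1,1,1,1,1,1,1,1).

∂_2: C_2 → C_1 maps a triangle to the signed sum of its edges. For instance
  ∂[v_4,v_8,v_9] = [v_8,v_9] − [v_4,v_9] + [v_4,v_8],
  ∂[v_4,v_5,v_9] = [v_5,v_9] − [v_4,v_9] + [v_4,v_5].
As a 29×16 matrix over Z this has rank 15, with invariant factors (1,1,1,1,1,1,1,1,1,1,1,1,1,1,1).

From H_k ≅ ker(∂_k) / im(∂_{k+1}) we obtain:

  H_0: rank C_0 − rank ∂_1 = 13 − 11 = 2, and the invariant factors of ∂_1 are all 1, so H_0 ≅ Z^2.
  H_1: rank ker ∂_1 − rank ∂_2 = (29 − 11) − 15 = 3, and the invariant factors of ∂_2 are all 1, so H_1 ≅ Z^3.
  H_2: rank ker ∂_2 − rank ∂_3 = (16 − 15) − 0 = 1, and there is no ∂_3, so H_2 ≅ Z.

As a check, the Euler characteristic is 13 − 29 + 16 = 0, which agrees with 2 − 3 + 1 = 0.
(K is a triangulation of the disjoint union of the torus T^2 and the circle S^1.)

Hence the Betti numbers are b_0 = 2, b_1 = 3, b_2 = 1.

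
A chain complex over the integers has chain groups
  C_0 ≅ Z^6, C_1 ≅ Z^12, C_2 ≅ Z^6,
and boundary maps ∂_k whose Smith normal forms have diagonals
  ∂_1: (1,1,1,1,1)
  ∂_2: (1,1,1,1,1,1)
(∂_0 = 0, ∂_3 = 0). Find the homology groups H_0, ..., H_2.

H_0: b_0 = 6 − 0 − 5 = 1; torsion from ∂_1 factors > 1: none. So H_0 ≅ Z.
H_1: b_1 = 12 − 5 − 6 = 1; torsion from ∂_2 factors > 1: none. So H_1 ≅ Z.
H_2: b_2 = 6 − 6 − 0 = 0; torsion from ∂_3 factors > 1: none. So H_2 ≅ 0.

H_0 ≅ Z,  H_1 ≅ Z,  H_2 = 0.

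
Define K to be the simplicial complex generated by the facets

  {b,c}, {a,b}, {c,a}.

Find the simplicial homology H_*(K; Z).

We work with the vertex ordering a < b < c. The simplices of K, each written with vertices in increasing order, are:

  0-simplices (3): a, b, c
  1-simplices (3): ab, ac, bc

Hence C_0 ≅ Z^3, C_1 ≅ Z^3.

Boundary ∂_1: C_1 → C_0 is given by ∂[p,q] = [q] − [p]. For instance
  ∂ab = b − a.
The resulting 3×3 matrix has rank 2, and its Smith normal form has invariant factors (1,1).

Reading off H_k = ker ∂_k / im ∂_{k+1}:

  H_0: rank C_0 − rank ∂_1 = 3 − 2 = 1, and the invariant factors of ∂_1 are all 1, so H_0 = Z.
  H_1: rank ker ∂_1 − rank ∂_2 = (3 − 2) − 0 = 1, and there is no ∂_2, so H_1 = Z.

H_0 = Z,  H_1 = Z.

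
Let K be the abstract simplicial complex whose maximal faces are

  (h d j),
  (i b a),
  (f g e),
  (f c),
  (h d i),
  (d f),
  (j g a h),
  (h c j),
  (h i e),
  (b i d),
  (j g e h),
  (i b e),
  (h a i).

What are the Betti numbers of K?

Order the vertices as a < b < c < d < e < f < g < h < i < j. Listing each simplex with vertices in this order, K has dimension 3 with simplices:

  0-simplices (10): a, b, c, d, e, f, g, h, i, j
  1-simplices (25): ab, ag, ah, ai, aj, bd, be, bi, cf, ch, cj, df, dh, di, dj, ef, eg, eh, ei, ej, fg, gh, gj, hi, hj
  2-simplices (16): abi, agh, agj, ahi, ahj, bdi, bei, chj, dhi, dhj, efg, egh, egj, ehi, ehj, ghj
  3-simplices (2): aghj, eghj

Hence C_0 ≅ Z^10, C_1 ≅ Z^25, C_2 ≅ Z^16, C_3 ≅ Z^2.

The boundary map ∂_1: C_1 → C_0 is given by ∂[p,q] = [q] − [p]. For instance
  ∂hi = i − h.
The resulting 10×25 matrix has rank 9, and its Smith normal form has invariant factors (1,1,1,1,1,1,1,1,1).

Boundary ∂_2: C_2 → C_1 acts by ∂[p,q,r] = [q,r] − [p,r] + [p,q]. For instance
  ∂dhi = hi − di + dh,
  ∂chj = hj − cj + ch.
As a 25×16 matrix over Z this has rank 14, with invariant factors (1,1,1,1,1,1,1,1,1,1,1,1,1,1).

∂_3: C_3 → C_2 sends each 3-simplex σ to the alternating sum Σ_i (−1)^i (σ with its i-th vertex removed). For instance
  ∂aghj = ghj − ahj + agj − agh,
  ∂eghj = ghj − ehj + egj − egh.
As a 16×2 matrix over Z this has rank 2, with invariant factors (1,1).

Computing H_k = (kernel of ∂_k) / (image of ∂_{k+1}):

  H_0: rank C_0 − rank ∂_1 = 10 − 9 = 1, and the invariant factors of ∂_1 are all 1, so H_0 ≅ Z.
  H_1: rank ker ∂_1 − rank ∂_2 = (25 − 9) − 14 = 2, and the invariant factors of ∂_2 are all 1, so H_1 ≅ Z^2.
  H_2: rank ker ∂_2 − rank ∂_3 = (16 − 14) − 2 = 0, and the invariant factors of ∂_3 are all 1, so H_2 ≅ 0.
  H_3: rank ker ∂_3 − rank ∂_4 = (2 − 2) − 0 = 0, and there is no ∂_4, so H_3 ≅ 0.

Hence the Betti numbers are b_0 = 1, b_1 = 2, b_2 = 0, b_3 = 0.

b_0 = 1, b_1 = 2, b_2 = 0, b_3 = 0.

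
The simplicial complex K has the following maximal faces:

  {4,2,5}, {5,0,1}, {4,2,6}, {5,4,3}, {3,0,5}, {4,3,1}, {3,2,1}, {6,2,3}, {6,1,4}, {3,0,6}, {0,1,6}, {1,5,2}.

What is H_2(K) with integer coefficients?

Order the vertices as 0 < 1 < 2 < 3 < 4 < 5 < 6. Listing each simplex with vertices in this order, K has dimension 2 with simplices:

  0-simplices (7): [0], [1], [2], [3], [4], [5], [6]
  1-simplices (18): [0,1], [0,3], [0,5], [0,6], [1,2], [1,3], [1,4], [1,5], [1,6], [2,3], [2,4], [2,5], [2,6], [3,4], [3,5], [3,6], [4,5], [4,6]
  2-simplices (12): [0,1,5], [0,1,6], [0,3,5], [0,3,6], [1,2,3], [1,2,5], [1,3,4], [1,4,6], [2,3,6], [2,4,5], [2,4,6], [3,4,5]

so the chain groups are C_0 ≅ Z^7, C_1 ≅ Z^18, C_2 ≅ Z^12.

The boundary map ∂_1: C_1 → C_0 maps an edge to its endpoints' difference, ∂[p,q] = q − p.
The 7×18 boundary matrix has rank 6 and Smith normal form diag(1,1,1,1,1,1).

The boundary map ∂_2: C_2 → C_1 acts by ∂[p,q,r] = [q,r] − [p,r] + [p,q]. For instance
  ∂[0,1,5] = [1,5] − [0,5] + [0,1],
  ∂[0,1,6] = [1,6] − [0,6] + [0,1].
This gives a 18×12 integer matrix of rank 12; reducing to Smith normal form yields diagonal entries (1,1,1,1,1,1,1,1,1,1,1,2).

Reading off H_k = ker ∂_k / im ∂_{k+1}:

  H_2: rank ker ∂_2 − rank ∂_3 = (12 − 12) − 0 = 0, and there is no ∂_3, so H_2 ≅ 0.

H_2 = 0.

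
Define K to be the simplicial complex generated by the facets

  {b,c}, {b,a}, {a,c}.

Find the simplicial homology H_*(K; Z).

Order the vertices as a < b < c. Listing each simplex with vertices in this order, K has dimension 1 with simplices:

  0-simplices (3): a, b, c
  1-simplices (3): ab, ac, bc

giving chain groups C_0 ≅ Z^3, C_1 ≅ Z^3.

The boundary map ∂_1: C_1 → C_0 is given by ∂[p,q] = [q] − [p]. For instance
  ∂ac = c − a.
The 3×3 boundary matrix has rank 2 and Smith normal form diag(1,1).

Now H_k = ker ∂_k / im ∂_{k+1}, so:

  H_0: rank C_0 − rank ∂_1 = 3 − 2 = 1, and the invariant factors of ∂_1 are all 1, so H_0 = Z.
  H_1: rank ker ∂_1 − rank ∂_2 = (3 − 2) − 0 = 1, and there is no ∂_2, so H_1 = Z.

As a check, the Euler characteristic is 3 − 3 = 0, which agrees with 1 − 1 = 0.
(K is a triangulation of the circle S^1.)

H_0 = Z,  H_1 = Z.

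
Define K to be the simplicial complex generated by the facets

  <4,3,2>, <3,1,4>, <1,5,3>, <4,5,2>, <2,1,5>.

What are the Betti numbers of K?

b_0 = 1, b_1 = 1, b_2 = 0.

We work with the vertex ordering 1 < 2 < 3 < 4 < 5. The simplices of K, each written with vertices in increasing order, are:

  0-simplices (5): [1], [2], [3], [4], [5]
  1-simplices (10): [1,2], [1,3], [1,4], [1,5], [2,3], [2,4], [2,5], [3,4], [3,5], [4,5]
  2-simplices (5): [1,2,5], [1,3,4], [1,3,5], [2,3,4], [2,4,5]

giving chain groups C_0 ≅ Z^5, C_1 ≅ Z^10, C_2 ≅ Z^5.

Boundary ∂_1: C_1 → C_0 is given by ∂[p,q] = [q] − [p].
The 5×10 boundary matrix has rank 4 and Smith normal form diag(1,1,1,1).

The boundary map ∂_2: C_2 → C_1 maps a triangle to the signed sum of its edges. For instance
  ∂[2,3,4] = [3,4] − [2,4] + [2,3],
  ∂[1,3,5] = [3,5] − [1,5] + [1,3].
The 10×5 boundary matrix has rank 5 and Smith normal form diag(1,1,1,1,1).

From H_k ≅ ker(∂_k) / im(∂_{k+1}) we obtain:

  H_0: rank C_0 − rank ∂_1 = 5 − 4 = 1, and the invariant factors of ∂_1 are all 1, so H_0 = Z.
  H_1: rank ker ∂_1 − rank ∂_2 = (10 − 4) − 5 = 1, and the invariant factors of ∂_2 are all 1, so H_1 = Z.
  H_2: rank ker ∂_2 − rank ∂_3 = (5 − 5) − 0 = 0, and there is no ∂_3, so H_2 = 0.

As a check, the Euler characteristic is 5 − 10 + 5 = 0, which agrees with 1 − 1 + 0 = 0.

Hence the Betti numbers are b_0 = 1, b_1 = 1, b_2 = 0.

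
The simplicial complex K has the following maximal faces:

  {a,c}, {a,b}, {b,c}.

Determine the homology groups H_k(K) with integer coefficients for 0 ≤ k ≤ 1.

H_0 = Z,  H_1 = Z.

We work with the vertex ordering a < b < c. The simplices of K, each written with vertices in increasing order, are:

  0-simplices (3): a, b, c
  1-simplices (3): ab, ac, bc

so the chain groups are C_0 ≅ Z^3, C_1 ≅ Z^3.

The boundary map ∂_1: C_1 → C_0 maps an edge to its endpoints' difference, ∂[p,q] = q − p.
As a 3×3 matrix over Z this has rank 2, with invariant factors (1,1).

Reading off H_k = ker ∂_k / im ∂_{k+1}:

  H_0: rank C_0 − rank ∂_1 = 3 − 2 = 1, and the invariant factors of ∂_1 are all 1, so H_0 = Z.
  H_1: rank ker ∂_1 − rank ∂_2 = (3 − 2) − 0 = 1, and there is no ∂_2, so H_1 = Z.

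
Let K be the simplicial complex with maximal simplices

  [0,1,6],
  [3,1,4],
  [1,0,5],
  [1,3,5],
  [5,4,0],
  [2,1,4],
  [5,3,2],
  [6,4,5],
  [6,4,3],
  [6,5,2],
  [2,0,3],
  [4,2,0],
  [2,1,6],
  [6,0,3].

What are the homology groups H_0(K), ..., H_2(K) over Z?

H_0 = Z,  H_1 = Z^2,  H_2 = Z.

We work with the vertex ordering 0 < 1 < 2 < 3 < 4 < 5 < 6. The simplices of K, each written with vertices in increasing order, are:

  0-simplices (7): [0], [1], [2], [3], [4], [5], [6]
  1-simplices (21): [0,1], [0,2], [0,3], [0,4], [0,5], [0,6], [1,2], [1,3], [1,4], [1,5], [1,6], [2,3], [2,4], [2,5], [2,6], [3,4], [3,5], [3,6], [4,5], [4,6], [5,6]
  2-simplices (14): [0,1,5], [0,1,6], [0,2,3], [0,2,4], [0,3,6], [0,4,5], [1,2,4], [1,2,6], [1,3,4], [1,3,5], [2,3,5], [2,5,6], [3,4,6], [4,5,6]

Hence C_0 ≅ Z^7, C_1 ≅ Z^21, C_2 ≅ Z^14.

∂_1: C_1 → C_0 maps an edge to its endpoints' difference, ∂[p,q] = q − p. For instance
  ∂[5,6] = [6] − [5].
The 7×21 boundary matrix has rank 6 and Smith normal form diag(1,1,1,1,1,1).

∂_2: C_2 → C_1 sends each 2-simplex [p,q,r] to [q,r] − [p,r] + [p,q]. For instance
  ∂[0,1,5] = [1,5] − [0,5] + [0,1],
  ∂[1,2,4] = [2,4] − [1,4] + [1,2].
As a 21×14 matrix over Z this has rank 13, with invariant factors (1,1,1,1,1,1,1,1,1,1,1,1,1).

Reading off H_k = ker ∂_k / im ∂_{k+1}:

  H_0: rank C_0 − rank ∂_1 = 7 − 6 = 1, and the invariant factors of ∂_1 are all 1, so H_0 ≅ Z.
  H_1: rank ker ∂_1 − rank ∂_2 = (21 − 6) − 13 = 2, and the invariant factors of ∂_2 are all 1, so H_1 ≅ Z^2.
  H_2: rank ker ∂_2 − rank ∂_3 = (14 − 13) − 0 = 1, and there is no ∂_3, so H_2 ≅ Z.

(K is a triangulation of the torus T^2.)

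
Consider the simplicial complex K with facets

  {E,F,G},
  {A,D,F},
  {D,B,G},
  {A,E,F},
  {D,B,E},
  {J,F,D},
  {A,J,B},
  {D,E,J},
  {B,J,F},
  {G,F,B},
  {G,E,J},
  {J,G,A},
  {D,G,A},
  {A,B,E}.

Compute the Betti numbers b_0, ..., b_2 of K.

b_0 = 1, b_1 = 2, b_2 = 1.

Fix the vertex order A < B < D < E < F < G < J and write every simplex with vertices in increasing order. Then dim K = 2 and the simplices of K are:

  0-simplices (7): A, B, D, E, F, G, J
  1-simplices (21): AB, AD, AE, AF, AG, AJ, BD, BE, BF, BG, BJ, DE, DF, DG, DJ, EF, EG, EJ, FG, FJ, GJ
  2-simplices (14): ABE, ABJ, ADF, ADG, AEF, AGJ, BDE, BDG, BFG, BFJ, DEJ, DFJ, EFG, EGJ

Hence C_0 ≅ Z^7, C_1 ≅ Z^21, C_2 ≅ Z^14.

∂_1: C_1 → C_0 is given by ∂[p,q] = [q] − [p]. For instance
  ∂BJ = J − B.
The 7×21 boundary matrix has rank 6 and Smith normal form diag(1,1,1,1,1,1).

The boundary map ∂_2: C_2 → C_1 maps a triangle to the signed sum of its edges. For instance
  ∂BDG = DG − BG + BD,
  ∂BFG = FG − BG + BF.
This gives a 21×14 integer matrix of rank 13; reducing to Smith normal form yields diagonal entries (1,1,1,1,1,1,1,1,1,1,1,1,1).

Computing H_k = (kernel of ∂_k) / (image of ∂_{k+1}):

  H_0: rank C_0 − rank ∂_1 = 7 − 6 = 1, and the invariant factors of ∂_1 are all 1, so H_0 = Z.
  H_1: rank ker ∂_1 − rank ∂_2 = (21 − 6) − 13 = 2, and the invariant factors of ∂_2 are all 1, so H_1 = Z^2.
  H_2: rank ker ∂_2 − rank ∂_3 = (14 − 13) − 0 = 1, and there is no ∂_3, so H_2 = Z.

(K is a triangulation of the torus T^2.)

Hence the Betti numbers are b_0 = 1, b_1 = 2, b_2 = 1.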